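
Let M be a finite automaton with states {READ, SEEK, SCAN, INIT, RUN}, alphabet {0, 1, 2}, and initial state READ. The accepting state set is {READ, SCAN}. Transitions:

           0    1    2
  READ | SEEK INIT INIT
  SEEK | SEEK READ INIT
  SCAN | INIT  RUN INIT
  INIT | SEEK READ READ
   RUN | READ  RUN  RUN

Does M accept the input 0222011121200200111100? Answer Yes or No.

No

Trace: READ -0-> SEEK -2-> INIT -2-> READ -2-> INIT -0-> SEEK -1-> READ -1-> INIT -1-> READ -2-> INIT -1-> READ -2-> INIT -0-> SEEK -0-> SEEK -2-> INIT -0-> SEEK -0-> SEEK -1-> READ -1-> INIT -1-> READ -1-> INIT -0-> SEEK -0-> SEEK
End state SEEK is not accepting.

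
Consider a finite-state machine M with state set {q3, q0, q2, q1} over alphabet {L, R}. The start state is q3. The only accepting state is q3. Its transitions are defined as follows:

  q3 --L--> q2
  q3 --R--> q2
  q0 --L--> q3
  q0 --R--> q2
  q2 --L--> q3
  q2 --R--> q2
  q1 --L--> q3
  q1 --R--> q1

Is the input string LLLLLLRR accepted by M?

No

Trace: q3 -L-> q2 -L-> q3 -L-> q2 -L-> q3 -L-> q2 -L-> q3 -R-> q2 -R-> q2
End state q2 is not accepting.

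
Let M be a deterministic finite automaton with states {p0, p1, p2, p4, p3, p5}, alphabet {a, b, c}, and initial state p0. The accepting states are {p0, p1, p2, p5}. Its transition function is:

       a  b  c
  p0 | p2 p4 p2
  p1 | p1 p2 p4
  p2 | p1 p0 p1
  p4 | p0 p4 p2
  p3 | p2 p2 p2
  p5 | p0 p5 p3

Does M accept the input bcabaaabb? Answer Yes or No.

start at p0
read 'b': p0 → p4
read 'c': p4 → p2
read 'a': p2 → p1
read 'b': p1 → p2
read 'a': p2 → p1
read 'a': p1 → p1
read 'a': p1 → p1
read 'b': p1 → p2
read 'b': p2 → p0
End state p0 is accepting.

Yes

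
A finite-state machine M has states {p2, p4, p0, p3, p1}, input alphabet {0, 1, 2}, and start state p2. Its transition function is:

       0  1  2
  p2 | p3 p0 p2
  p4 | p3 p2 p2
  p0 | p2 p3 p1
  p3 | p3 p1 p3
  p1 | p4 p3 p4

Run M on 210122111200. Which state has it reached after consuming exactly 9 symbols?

Trace: p2 -2-> p2 -1-> p0 -0-> p2 -1-> p0 -2-> p1 -2-> p4 -1-> p2 -1-> p0 -1-> p3
After 9 symbols: p3.

p3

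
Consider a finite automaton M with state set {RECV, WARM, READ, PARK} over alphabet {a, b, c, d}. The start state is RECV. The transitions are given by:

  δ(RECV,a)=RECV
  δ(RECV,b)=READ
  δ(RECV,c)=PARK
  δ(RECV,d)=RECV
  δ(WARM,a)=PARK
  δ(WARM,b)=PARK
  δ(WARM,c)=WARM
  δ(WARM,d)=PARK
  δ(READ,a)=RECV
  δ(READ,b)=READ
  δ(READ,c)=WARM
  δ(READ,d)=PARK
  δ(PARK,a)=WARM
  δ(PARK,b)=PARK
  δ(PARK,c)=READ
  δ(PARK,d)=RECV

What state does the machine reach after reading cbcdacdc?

READ

Trace: RECV -c-> PARK -b-> PARK -c-> READ -d-> PARK -a-> WARM -c-> WARM -d-> PARK -c-> READ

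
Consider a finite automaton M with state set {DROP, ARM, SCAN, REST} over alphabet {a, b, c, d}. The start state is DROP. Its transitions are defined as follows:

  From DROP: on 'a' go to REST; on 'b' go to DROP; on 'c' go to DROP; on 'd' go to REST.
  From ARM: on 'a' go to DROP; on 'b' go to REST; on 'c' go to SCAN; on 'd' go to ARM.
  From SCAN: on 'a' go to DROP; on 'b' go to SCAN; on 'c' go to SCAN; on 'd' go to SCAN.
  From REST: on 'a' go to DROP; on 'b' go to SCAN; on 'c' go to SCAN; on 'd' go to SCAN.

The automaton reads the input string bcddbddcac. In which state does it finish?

start at DROP
read 'b': DROP → DROP
read 'c': DROP → DROP
read 'd': DROP → REST
read 'd': REST → SCAN
read 'b': SCAN → SCAN
read 'd': SCAN → SCAN
read 'd': SCAN → SCAN
read 'c': SCAN → SCAN
read 'a': SCAN → DROP
read 'c': DROP → DROP

DROP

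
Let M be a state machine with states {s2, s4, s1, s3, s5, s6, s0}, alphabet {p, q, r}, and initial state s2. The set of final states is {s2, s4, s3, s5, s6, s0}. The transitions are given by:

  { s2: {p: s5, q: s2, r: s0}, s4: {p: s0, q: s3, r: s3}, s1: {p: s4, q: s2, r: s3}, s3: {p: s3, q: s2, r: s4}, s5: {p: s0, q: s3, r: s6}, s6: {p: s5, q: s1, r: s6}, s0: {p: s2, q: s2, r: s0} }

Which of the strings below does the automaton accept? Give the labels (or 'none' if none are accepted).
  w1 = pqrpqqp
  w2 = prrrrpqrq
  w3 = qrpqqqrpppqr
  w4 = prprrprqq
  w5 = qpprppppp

w1: s2 → s5 → s3 → s4 → s0 → s2 → s2 → s5  → end s5, accepted
w2: s2 → s5 → s6 → s6 → s6 → s6 → s5 → s3 → s4 → s3  → end s3, accepted
w3: s2 → s2 → s0 → s2 → s2 → s2 → s2 → s0 → s2 → s5 → s0 → s2 → s0  → end s0, accepted
w4: s2 → s5 → s6 → s5 → s6 → s6 → s5 → s6 → s1 → s2  → end s2, accepted
w5: s2 → s2 → s5 → s0 → s0 → s2 → s5 → s0 → s2 → s5  → end s5, accepted

w1, w2, w3, w4, w5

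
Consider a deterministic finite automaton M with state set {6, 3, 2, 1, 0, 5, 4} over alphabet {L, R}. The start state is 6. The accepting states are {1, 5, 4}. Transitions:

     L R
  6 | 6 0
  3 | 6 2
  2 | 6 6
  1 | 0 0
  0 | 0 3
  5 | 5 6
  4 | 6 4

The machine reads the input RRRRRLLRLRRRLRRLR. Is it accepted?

No

Trace: 6 -R-> 0 -R-> 3 -R-> 2 -R-> 6 -R-> 0 -L-> 0 -L-> 0 -R-> 3 -L-> 6 -R-> 0 -R-> 3 -R-> 2 -L-> 6 -R-> 0 -R-> 3 -L-> 6 -R-> 0
End state 0 is not accepting.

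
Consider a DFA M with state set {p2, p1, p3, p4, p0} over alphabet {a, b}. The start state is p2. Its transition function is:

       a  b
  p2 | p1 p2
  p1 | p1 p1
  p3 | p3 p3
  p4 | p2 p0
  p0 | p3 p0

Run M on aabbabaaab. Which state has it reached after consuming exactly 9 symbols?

p1

Trace: p2 -a-> p1 -a-> p1 -b-> p1 -b-> p1 -a-> p1 -b-> p1 -a-> p1 -a-> p1 -a-> p1
After 9 symbols: p1.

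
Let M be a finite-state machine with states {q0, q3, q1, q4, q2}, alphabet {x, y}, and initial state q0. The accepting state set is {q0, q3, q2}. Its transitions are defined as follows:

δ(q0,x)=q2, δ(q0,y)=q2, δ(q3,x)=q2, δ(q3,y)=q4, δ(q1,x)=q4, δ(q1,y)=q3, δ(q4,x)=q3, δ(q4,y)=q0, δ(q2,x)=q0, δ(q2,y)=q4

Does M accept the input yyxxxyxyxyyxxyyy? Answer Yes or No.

start at q0
read 'y': q0 → q2
read 'y': q2 → q4
read 'x': q4 → q3
read 'x': q3 → q2
read 'x': q2 → q0
read 'y': q0 → q2
read 'x': q2 → q0
read 'y': q0 → q2
read 'x': q2 → q0
read 'y': q0 → q2
read 'y': q2 → q4
read 'x': q4 → q3
read 'x': q3 → q2
read 'y': q2 → q4
read 'y': q4 → q0
read 'y': q0 → q2
End state q2 is accepting.

Yes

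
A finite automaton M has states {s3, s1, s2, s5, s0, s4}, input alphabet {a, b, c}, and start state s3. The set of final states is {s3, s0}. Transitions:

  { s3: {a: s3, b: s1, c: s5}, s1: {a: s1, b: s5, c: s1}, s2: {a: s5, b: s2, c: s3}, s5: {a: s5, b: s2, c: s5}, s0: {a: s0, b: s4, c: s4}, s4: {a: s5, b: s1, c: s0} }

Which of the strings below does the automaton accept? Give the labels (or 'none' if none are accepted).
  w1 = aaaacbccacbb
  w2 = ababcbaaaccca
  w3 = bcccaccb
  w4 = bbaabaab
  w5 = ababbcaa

w5

w1:
  start at s3
  read 'a': s3 → s3
  read 'a': s3 → s3
  read 'a': s3 → s3
  read 'a': s3 → s3
  read 'c': s3 → s5
  read 'b': s5 → s2
  read 'c': s2 → s3
  read 'c': s3 → s5
  read 'a': s5 → s5
  read 'c': s5 → s5
  read 'b': s5 → s2
  read 'b': s2 → s2
  end s2, rejected
w2:
  start at s3
  read 'a': s3 → s3
  read 'b': s3 → s1
  read 'a': s1 → s1
  read 'b': s1 → s5
  read 'c': s5 → s5
  read 'b': s5 → s2
  read 'a': s2 → s5
  read 'a': s5 → s5
  read 'a': s5 → s5
  read 'c': s5 → s5
  read 'c': s5 → s5
  read 'c': s5 → s5
  read 'a': s5 → s5
  end s5, rejected
w3:
  start at s3
  read 'b': s3 → s1
  read 'c': s1 → s1
  read 'c': s1 → s1
  read 'c': s1 → s1
  read 'a': s1 → s1
  read 'c': s1 → s1
  read 'c': s1 → s1
  read 'b': s1 → s5
  end s5, rejected
w4:
  start at s3
  read 'b': s3 → s1
  read 'b': s1 → s5
  read 'a': s5 → s5
  read 'a': s5 → s5
  read 'b': s5 → s2
  read 'a': s2 → s5
  read 'a': s5 → s5
  read 'b': s5 → s2
  end s2, rejected
w5:
  start at s3
  read 'a': s3 → s3
  read 'b': s3 → s1
  read 'a': s1 → s1
  read 'b': s1 → s5
  read 'b': s5 → s2
  read 'c': s2 → s3
  read 'a': s3 → s3
  read 'a': s3 → s3
  end s3, accepted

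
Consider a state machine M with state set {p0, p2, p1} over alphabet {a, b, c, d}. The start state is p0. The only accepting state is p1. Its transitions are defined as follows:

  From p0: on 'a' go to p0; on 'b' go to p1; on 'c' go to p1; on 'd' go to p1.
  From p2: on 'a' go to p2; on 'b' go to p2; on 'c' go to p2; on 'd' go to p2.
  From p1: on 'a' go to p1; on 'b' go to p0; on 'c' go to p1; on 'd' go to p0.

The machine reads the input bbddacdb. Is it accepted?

start at p0
read 'b': p0 → p1
read 'b': p1 → p0
read 'd': p0 → p1
read 'd': p1 → p0
read 'a': p0 → p0
read 'c': p0 → p1
read 'd': p1 → p0
read 'b': p0 → p1
End state p1 is accepting.

Yes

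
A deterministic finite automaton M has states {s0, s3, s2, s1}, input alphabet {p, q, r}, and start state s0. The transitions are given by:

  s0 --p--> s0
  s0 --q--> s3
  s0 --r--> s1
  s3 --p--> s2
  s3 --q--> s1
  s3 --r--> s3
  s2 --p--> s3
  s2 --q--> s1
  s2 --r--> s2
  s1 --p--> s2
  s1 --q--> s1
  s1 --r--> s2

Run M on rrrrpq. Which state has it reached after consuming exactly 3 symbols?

s2

start at s0
read 'r': s0 → s1
read 'r': s1 → s2
read 'r': s2 → s2
After 3 symbols: s2.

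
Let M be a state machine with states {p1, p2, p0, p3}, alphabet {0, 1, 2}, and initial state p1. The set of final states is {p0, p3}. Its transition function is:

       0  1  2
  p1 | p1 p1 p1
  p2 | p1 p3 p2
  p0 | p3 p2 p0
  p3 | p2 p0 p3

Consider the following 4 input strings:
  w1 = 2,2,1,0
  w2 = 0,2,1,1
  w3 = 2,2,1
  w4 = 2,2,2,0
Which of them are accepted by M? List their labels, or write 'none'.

none

w1:
  start at p1
  read '2': p1 → p1
  read '2': p1 → p1
  read '1': p1 → p1
  read '0': p1 → p1
  end p1, rejected
w2:
  start at p1
  read '0': p1 → p1
  read '2': p1 → p1
  read '1': p1 → p1
  read '1': p1 → p1
  end p1, rejected
w3:
  start at p1
  read '2': p1 → p1
  read '2': p1 → p1
  read '1': p1 → p1
  end p1, rejected
w4:
  start at p1
  read '2': p1 → p1
  read '2': p1 → p1
  read '2': p1 → p1
  read '0': p1 → p1
  end p1, rejected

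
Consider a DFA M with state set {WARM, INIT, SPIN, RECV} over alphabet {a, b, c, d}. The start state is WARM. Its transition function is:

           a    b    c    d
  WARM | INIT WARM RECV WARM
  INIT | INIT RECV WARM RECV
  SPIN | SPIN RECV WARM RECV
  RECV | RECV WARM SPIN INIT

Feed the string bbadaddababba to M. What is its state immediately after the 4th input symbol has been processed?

RECV

WARM → WARM → WARM → INIT → RECV
After 4 symbols: RECV.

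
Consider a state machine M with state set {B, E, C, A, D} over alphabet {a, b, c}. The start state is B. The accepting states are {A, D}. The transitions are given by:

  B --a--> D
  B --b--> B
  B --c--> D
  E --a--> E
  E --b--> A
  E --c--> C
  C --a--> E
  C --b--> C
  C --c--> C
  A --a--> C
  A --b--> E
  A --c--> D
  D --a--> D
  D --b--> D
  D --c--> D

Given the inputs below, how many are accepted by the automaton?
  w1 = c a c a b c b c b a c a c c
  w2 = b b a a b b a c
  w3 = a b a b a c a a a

w1: Trace: B -c-> D -a-> D -c-> D -a-> D -b-> D -c-> D -b-> D -c-> D -b-> D -a-> D -c-> D -a-> D -c-> D -c-> D  → end D, accepted
w2: Trace: B -b-> B -b-> B -a-> D -a-> D -b-> D -b-> D -a-> D -c-> D  → end D, accepted
w3: Trace: B -a-> D -b-> D -a-> D -b-> D -a-> D -c-> D -a-> D -a-> D -a-> D  → end D, accepted

3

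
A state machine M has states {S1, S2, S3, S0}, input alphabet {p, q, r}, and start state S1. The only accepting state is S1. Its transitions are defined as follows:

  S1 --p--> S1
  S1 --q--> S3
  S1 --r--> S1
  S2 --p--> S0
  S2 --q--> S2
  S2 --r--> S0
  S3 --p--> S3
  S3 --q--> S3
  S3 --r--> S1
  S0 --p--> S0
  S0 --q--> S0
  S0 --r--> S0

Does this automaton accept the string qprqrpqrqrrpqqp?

No

start at S1
read 'q': S1 → S3
read 'p': S3 → S3
read 'r': S3 → S1
read 'q': S1 → S3
read 'r': S3 → S1
read 'p': S1 → S1
read 'q': S1 → S3
read 'r': S3 → S1
read 'q': S1 → S3
read 'r': S3 → S1
read 'r': S1 → S1
read 'p': S1 → S1
read 'q': S1 → S3
read 'q': S3 → S3
read 'p': S3 → S3
End state S3 is not accepting.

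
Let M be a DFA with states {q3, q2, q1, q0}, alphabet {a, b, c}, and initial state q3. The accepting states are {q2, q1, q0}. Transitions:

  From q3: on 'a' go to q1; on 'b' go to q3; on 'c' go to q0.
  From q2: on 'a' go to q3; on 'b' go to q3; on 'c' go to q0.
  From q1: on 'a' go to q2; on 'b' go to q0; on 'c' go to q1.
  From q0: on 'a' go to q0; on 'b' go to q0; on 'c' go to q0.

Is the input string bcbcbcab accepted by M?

Yes

Trace: q3 -b-> q3 -c-> q0 -b-> q0 -c-> q0 -b-> q0 -c-> q0 -a-> q0 -b-> q0
End state q0 is accepting.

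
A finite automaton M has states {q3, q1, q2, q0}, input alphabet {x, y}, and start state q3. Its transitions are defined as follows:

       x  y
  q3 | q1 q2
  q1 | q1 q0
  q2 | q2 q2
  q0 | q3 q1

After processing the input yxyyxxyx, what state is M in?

q2

Trace: q3 -y-> q2 -x-> q2 -y-> q2 -y-> q2 -x-> q2 -x-> q2 -y-> q2 -x-> q2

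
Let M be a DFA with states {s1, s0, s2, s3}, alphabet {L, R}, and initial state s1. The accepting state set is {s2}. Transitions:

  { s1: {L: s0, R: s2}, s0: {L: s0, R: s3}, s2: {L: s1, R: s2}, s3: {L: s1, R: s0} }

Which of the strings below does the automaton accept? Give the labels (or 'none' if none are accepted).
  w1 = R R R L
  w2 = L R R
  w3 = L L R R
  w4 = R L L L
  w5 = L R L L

none

w1: s1 → s2 → s2 → s2 → s1  → end s1, rejected
w2: s1 → s0 → s3 → s0  → end s0, rejected
w3: s1 → s0 → s0 → s3 → s0  → end s0, rejected
w4: s1 → s2 → s1 → s0 → s0  → end s0, rejected
w5: s1 → s0 → s3 → s1 → s0  → end s0, rejected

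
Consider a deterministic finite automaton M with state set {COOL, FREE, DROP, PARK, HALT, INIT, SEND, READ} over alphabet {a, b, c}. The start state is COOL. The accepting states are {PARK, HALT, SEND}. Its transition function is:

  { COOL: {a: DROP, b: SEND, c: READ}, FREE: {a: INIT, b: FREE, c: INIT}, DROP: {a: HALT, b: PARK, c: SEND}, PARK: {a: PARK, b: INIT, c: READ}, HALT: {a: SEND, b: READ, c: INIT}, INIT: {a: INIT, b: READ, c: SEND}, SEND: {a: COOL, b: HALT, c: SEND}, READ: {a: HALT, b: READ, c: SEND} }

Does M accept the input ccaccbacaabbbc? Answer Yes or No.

COOL → READ → SEND → COOL → READ → SEND → HALT → SEND → SEND → COOL → DROP → PARK → INIT → READ → SEND
End state SEND is accepting.

Yes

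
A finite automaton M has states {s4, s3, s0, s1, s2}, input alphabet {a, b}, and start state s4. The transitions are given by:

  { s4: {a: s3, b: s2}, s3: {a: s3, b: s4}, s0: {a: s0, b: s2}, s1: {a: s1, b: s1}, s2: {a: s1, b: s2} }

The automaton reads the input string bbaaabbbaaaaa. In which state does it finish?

Trace: s4 -b-> s2 -b-> s2 -a-> s1 -a-> s1 -a-> s1 -b-> s1 -b-> s1 -b-> s1 -a-> s1 -a-> s1 -a-> s1 -a-> s1 -a-> s1

s1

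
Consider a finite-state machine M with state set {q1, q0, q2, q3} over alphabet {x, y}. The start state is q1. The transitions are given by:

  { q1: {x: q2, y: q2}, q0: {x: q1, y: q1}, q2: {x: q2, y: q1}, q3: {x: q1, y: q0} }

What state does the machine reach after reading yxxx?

q1 → q2 → q2 → q2 → q2

q2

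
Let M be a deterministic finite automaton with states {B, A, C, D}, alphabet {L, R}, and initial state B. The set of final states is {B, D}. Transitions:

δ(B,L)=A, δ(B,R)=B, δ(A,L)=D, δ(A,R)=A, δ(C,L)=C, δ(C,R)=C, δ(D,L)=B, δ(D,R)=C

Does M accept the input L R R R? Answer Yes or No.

No

B → A → A → A → A
End state A is not accepting.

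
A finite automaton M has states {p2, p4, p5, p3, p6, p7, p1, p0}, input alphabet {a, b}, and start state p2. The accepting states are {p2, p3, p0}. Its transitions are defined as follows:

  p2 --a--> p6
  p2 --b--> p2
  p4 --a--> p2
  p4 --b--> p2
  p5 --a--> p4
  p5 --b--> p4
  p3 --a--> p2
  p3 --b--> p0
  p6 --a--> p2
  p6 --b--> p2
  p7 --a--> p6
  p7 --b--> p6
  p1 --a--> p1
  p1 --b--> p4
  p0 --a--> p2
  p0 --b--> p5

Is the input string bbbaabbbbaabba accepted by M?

start at p2
read 'b': p2 → p2
read 'b': p2 → p2
read 'b': p2 → p2
read 'a': p2 → p6
read 'a': p6 → p2
read 'b': p2 → p2
read 'b': p2 → p2
read 'b': p2 → p2
read 'b': p2 → p2
read 'a': p2 → p6
read 'a': p6 → p2
read 'b': p2 → p2
read 'b': p2 → p2
read 'a': p2 → p6
End state p6 is not accepting.

No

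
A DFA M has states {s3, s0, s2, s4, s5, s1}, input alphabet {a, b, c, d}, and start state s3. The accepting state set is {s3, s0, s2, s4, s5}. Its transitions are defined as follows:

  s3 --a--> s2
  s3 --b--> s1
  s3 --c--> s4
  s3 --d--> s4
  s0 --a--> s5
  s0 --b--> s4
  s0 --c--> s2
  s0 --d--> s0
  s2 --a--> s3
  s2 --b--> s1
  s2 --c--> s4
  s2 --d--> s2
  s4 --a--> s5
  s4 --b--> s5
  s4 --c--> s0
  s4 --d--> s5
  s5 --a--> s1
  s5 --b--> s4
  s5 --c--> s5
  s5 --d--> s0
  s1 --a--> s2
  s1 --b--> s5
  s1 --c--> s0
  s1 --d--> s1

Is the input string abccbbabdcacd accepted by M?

Yes

Trace: s3 -a-> s2 -b-> s1 -c-> s0 -c-> s2 -b-> s1 -b-> s5 -a-> s1 -b-> s5 -d-> s0 -c-> s2 -a-> s3 -c-> s4 -d-> s5
End state s5 is accepting.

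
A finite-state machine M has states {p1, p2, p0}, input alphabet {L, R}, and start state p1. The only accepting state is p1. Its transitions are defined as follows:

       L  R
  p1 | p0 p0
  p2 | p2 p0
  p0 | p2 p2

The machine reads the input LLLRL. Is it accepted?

start at p1
read 'L': p1 → p0
read 'L': p0 → p2
read 'L': p2 → p2
read 'R': p2 → p0
read 'L': p0 → p2
End state p2 is not accepting.

No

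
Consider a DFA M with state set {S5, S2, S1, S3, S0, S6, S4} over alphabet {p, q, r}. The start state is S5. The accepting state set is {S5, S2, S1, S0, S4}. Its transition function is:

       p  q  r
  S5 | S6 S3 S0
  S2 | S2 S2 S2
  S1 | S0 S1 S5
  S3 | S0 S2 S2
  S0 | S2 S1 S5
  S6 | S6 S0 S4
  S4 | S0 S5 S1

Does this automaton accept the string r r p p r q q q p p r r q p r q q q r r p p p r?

start at S5
read 'r': S5 → S0
read 'r': S0 → S5
read 'p': S5 → S6
read 'p': S6 → S6
read 'r': S6 → S4
read 'q': S4 → S5
read 'q': S5 → S3
read 'q': S3 → S2
read 'p': S2 → S2
read 'p': S2 → S2
read 'r': S2 → S2
read 'r': S2 → S2
read 'q': S2 → S2
read 'p': S2 → S2
read 'r': S2 → S2
read 'q': S2 → S2
read 'q': S2 → S2
read 'q': S2 → S2
read 'r': S2 → S2
read 'r': S2 → S2
read 'p': S2 → S2
read 'p': S2 → S2
read 'p': S2 → S2
read 'r': S2 → S2
End state S2 is accepting.

Yes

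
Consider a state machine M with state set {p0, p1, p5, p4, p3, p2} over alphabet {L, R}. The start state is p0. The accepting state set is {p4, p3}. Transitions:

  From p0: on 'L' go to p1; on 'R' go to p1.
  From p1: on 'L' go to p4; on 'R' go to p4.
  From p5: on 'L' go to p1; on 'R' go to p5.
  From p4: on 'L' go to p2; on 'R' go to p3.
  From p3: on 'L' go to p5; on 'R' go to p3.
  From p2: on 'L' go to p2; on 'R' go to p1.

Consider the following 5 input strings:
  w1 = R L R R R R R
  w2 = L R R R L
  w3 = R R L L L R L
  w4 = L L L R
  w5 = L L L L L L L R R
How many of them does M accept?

3

w1:
  start at p0
  read 'R': p0 → p1
  read 'L': p1 → p4
  read 'R': p4 → p3
  read 'R': p3 → p3
  read 'R': p3 → p3
  read 'R': p3 → p3
  read 'R': p3 → p3
  end p3, accepted
w2:
  start at p0
  read 'L': p0 → p1
  read 'R': p1 → p4
  read 'R': p4 → p3
  read 'R': p3 → p3
  read 'L': p3 → p5
  end p5, rejected
w3:
  start at p0
  read 'R': p0 → p1
  read 'R': p1 → p4
  read 'L': p4 → p2
  read 'L': p2 → p2
  read 'L': p2 → p2
  read 'R': p2 → p1
  read 'L': p1 → p4
  end p4, accepted
w4:
  start at p0
  read 'L': p0 → p1
  read 'L': p1 → p4
  read 'L': p4 → p2
  read 'R': p2 → p1
  end p1, rejected
w5:
  start at p0
  read 'L': p0 → p1
  read 'L': p1 → p4
  read 'L': p4 → p2
  read 'L': p2 → p2
  read 'L': p2 → p2
  read 'L': p2 → p2
  read 'L': p2 → p2
  read 'R': p2 → p1
  read 'R': p1 → p4
  end p4, accepted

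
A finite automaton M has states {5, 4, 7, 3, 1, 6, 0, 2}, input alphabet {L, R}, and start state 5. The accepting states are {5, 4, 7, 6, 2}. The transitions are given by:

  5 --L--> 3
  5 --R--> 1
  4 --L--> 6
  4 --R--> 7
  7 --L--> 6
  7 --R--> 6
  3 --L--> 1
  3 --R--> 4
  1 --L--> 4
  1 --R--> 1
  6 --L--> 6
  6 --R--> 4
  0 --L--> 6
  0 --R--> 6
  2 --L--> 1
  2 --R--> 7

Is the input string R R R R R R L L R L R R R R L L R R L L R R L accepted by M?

start at 5
read 'R': 5 → 1
read 'R': 1 → 1
read 'R': 1 → 1
read 'R': 1 → 1
read 'R': 1 → 1
read 'R': 1 → 1
read 'L': 1 → 4
read 'L': 4 → 6
read 'R': 6 → 4
read 'L': 4 → 6
read 'R': 6 → 4
read 'R': 4 → 7
read 'R': 7 → 6
read 'R': 6 → 4
read 'L': 4 → 6
read 'L': 6 → 6
read 'R': 6 → 4
read 'R': 4 → 7
read 'L': 7 → 6
read 'L': 6 → 6
read 'R': 6 → 4
read 'R': 4 → 7
read 'L': 7 → 6
End state 6 is accepting.

Yes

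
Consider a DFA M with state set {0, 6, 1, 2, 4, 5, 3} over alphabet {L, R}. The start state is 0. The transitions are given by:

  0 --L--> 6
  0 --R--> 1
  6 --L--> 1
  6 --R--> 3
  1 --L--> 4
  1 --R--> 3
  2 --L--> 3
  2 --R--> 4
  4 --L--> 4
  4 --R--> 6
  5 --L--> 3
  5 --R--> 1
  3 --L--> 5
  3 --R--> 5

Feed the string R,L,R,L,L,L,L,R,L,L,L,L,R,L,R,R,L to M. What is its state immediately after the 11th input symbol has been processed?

start at 0
read 'R': 0 → 1
read 'L': 1 → 4
read 'R': 4 → 6
read 'L': 6 → 1
read 'L': 1 → 4
read 'L': 4 → 4
read 'L': 4 → 4
read 'R': 4 → 6
read 'L': 6 → 1
read 'L': 1 → 4
read 'L': 4 → 4
After 11 symbols: 4.

4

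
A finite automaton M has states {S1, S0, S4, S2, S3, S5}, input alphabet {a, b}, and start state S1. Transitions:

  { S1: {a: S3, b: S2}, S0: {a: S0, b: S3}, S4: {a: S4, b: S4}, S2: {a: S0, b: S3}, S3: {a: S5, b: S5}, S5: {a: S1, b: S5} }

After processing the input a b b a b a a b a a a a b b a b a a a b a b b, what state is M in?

Trace: S1 -a-> S3 -b-> S5 -b-> S5 -a-> S1 -b-> S2 -a-> S0 -a-> S0 -b-> S3 -a-> S5 -a-> S1 -a-> S3 -a-> S5 -b-> S5 -b-> S5 -a-> S1 -b-> S2 -a-> S0 -a-> S0 -a-> S0 -b-> S3 -a-> S5 -b-> S5 -b-> S5

S5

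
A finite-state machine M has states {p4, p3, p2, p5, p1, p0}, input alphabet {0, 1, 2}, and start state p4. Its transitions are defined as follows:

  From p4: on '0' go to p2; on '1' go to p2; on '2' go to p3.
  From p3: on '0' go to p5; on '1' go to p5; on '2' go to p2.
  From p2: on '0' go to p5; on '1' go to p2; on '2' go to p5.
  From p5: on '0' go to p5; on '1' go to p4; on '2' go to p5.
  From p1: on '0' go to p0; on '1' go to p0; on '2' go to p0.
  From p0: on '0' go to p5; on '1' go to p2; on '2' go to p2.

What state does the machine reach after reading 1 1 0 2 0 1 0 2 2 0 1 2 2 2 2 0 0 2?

p5

p4 → p2 → p2 → p5 → p5 → p5 → p4 → p2 → p5 → p5 → p5 → p4 → p3 → p2 → p5 → p5 → p5 → p5 → p5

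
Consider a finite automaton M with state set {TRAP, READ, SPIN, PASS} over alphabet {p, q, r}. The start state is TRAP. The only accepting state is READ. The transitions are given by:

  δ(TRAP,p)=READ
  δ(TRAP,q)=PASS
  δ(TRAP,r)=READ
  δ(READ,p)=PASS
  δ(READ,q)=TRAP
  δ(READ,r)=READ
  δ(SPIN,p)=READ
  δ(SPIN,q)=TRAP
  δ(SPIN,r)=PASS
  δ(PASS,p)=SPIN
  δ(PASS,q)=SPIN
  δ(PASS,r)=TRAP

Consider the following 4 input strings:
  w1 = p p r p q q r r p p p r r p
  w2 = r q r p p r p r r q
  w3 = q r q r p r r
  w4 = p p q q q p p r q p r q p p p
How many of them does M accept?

1

w1: Trace: TRAP -p-> READ -p-> PASS -r-> TRAP -p-> READ -q-> TRAP -q-> PASS -r-> TRAP -r-> READ -p-> PASS -p-> SPIN -p-> READ -r-> READ -r-> READ -p-> PASS  → end PASS, rejected
w2: Trace: TRAP -r-> READ -q-> TRAP -r-> READ -p-> PASS -p-> SPIN -r-> PASS -p-> SPIN -r-> PASS -r-> TRAP -q-> PASS  → end PASS, rejected
w3: Trace: TRAP -q-> PASS -r-> TRAP -q-> PASS -r-> TRAP -p-> READ -r-> READ -r-> READ  → end READ, accepted
w4: Trace: TRAP -p-> READ -p-> PASS -q-> SPIN -q-> TRAP -q-> PASS -p-> SPIN -p-> READ -r-> READ -q-> TRAP -p-> READ -r-> READ -q-> TRAP -p-> READ -p-> PASS -p-> SPIN  → end SPIN, rejected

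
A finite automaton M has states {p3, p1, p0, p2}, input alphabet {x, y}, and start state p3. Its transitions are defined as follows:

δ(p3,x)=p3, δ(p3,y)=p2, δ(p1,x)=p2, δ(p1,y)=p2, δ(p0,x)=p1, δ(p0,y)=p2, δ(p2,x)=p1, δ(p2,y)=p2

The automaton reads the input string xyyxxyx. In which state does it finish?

p1

start at p3
read 'x': p3 → p3
read 'y': p3 → p2
read 'y': p2 → p2
read 'x': p2 → p1
read 'x': p1 → p2
read 'y': p2 → p2
read 'x': p2 → p1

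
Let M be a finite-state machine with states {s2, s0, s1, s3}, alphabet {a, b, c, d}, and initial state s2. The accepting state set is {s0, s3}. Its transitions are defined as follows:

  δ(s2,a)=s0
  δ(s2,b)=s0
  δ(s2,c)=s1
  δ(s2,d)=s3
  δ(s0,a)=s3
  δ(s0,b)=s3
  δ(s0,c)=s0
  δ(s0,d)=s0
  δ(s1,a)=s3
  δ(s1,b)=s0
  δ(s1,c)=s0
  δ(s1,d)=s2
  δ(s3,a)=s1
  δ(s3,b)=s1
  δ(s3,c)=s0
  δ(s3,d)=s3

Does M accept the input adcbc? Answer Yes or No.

s2 → s0 → s0 → s0 → s3 → s0
End state s0 is accepting.

Yes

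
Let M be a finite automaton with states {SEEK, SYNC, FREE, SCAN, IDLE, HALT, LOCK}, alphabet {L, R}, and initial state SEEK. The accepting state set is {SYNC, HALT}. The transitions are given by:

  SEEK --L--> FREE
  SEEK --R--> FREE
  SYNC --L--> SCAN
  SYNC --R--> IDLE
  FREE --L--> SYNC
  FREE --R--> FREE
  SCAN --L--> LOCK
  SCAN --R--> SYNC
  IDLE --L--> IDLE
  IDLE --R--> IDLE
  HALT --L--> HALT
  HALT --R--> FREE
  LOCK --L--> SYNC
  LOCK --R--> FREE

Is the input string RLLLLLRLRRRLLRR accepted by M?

Trace: SEEK -R-> FREE -L-> SYNC -L-> SCAN -L-> LOCK -L-> SYNC -L-> SCAN -R-> SYNC -L-> SCAN -R-> SYNC -R-> IDLE -R-> IDLE -L-> IDLE -L-> IDLE -R-> IDLE -R-> IDLE
End state IDLE is not accepting.

No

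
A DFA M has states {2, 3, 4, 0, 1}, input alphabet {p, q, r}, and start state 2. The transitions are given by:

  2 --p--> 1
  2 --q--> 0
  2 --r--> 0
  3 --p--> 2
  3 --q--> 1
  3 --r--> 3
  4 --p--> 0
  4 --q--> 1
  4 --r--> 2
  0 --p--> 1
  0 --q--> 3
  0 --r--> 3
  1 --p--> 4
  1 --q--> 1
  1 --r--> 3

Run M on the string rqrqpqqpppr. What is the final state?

start at 2
read 'r': 2 → 0
read 'q': 0 → 3
read 'r': 3 → 3
read 'q': 3 → 1
read 'p': 1 → 4
read 'q': 4 → 1
read 'q': 1 → 1
read 'p': 1 → 4
read 'p': 4 → 0
read 'p': 0 → 1
read 'r': 1 → 3

3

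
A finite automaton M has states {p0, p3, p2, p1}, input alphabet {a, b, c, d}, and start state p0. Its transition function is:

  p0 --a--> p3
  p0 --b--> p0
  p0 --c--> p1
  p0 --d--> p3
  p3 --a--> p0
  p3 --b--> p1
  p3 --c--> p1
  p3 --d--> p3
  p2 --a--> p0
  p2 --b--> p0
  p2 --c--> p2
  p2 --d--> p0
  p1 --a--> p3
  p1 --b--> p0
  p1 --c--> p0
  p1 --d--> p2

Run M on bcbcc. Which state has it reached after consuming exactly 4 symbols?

start at p0
read 'b': p0 → p0
read 'c': p0 → p1
read 'b': p1 → p0
read 'c': p0 → p1
After 4 symbols: p1.

p1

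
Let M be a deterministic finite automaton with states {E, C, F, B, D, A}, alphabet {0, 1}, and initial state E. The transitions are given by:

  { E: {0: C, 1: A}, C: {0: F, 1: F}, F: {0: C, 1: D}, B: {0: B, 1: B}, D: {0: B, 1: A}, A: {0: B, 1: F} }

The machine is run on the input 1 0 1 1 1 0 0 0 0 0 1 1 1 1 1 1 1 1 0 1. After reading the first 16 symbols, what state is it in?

start at E
read '1': E → A
read '0': A → B
read '1': B → B
read '1': B → B
read '1': B → B
read '0': B → B
read '0': B → B
read '0': B → B
read '0': B → B
read '0': B → B
read '1': B → B
read '1': B → B
read '1': B → B
read '1': B → B
read '1': B → B
read '1': B → B
After 16 symbols: B.

B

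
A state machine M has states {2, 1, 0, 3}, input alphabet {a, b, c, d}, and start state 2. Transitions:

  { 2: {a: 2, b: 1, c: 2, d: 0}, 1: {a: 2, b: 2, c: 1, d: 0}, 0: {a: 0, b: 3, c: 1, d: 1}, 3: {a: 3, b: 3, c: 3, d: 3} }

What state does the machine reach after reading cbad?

Trace: 2 -c-> 2 -b-> 1 -a-> 2 -d-> 0

0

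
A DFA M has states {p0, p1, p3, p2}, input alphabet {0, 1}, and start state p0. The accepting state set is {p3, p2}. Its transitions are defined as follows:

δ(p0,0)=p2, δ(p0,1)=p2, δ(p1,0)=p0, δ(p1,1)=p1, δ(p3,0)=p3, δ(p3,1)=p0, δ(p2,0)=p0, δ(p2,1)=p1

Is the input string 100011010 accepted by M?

No

start at p0
read '1': p0 → p2
read '0': p2 → p0
read '0': p0 → p2
read '0': p2 → p0
read '1': p0 → p2
read '1': p2 → p1
read '0': p1 → p0
read '1': p0 → p2
read '0': p2 → p0
End state p0 is not accepting.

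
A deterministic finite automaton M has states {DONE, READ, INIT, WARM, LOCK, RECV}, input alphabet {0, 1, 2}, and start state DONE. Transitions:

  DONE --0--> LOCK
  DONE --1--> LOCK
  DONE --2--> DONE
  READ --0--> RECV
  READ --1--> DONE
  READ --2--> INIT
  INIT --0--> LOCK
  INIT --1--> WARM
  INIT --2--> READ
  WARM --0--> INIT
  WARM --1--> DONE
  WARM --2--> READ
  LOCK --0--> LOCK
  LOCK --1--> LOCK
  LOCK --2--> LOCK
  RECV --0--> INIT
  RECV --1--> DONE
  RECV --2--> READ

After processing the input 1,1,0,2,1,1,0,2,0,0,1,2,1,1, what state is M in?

DONE → LOCK → LOCK → LOCK → LOCK → LOCK → LOCK → LOCK → LOCK → LOCK → LOCK → LOCK → LOCK → LOCK → LOCK

LOCK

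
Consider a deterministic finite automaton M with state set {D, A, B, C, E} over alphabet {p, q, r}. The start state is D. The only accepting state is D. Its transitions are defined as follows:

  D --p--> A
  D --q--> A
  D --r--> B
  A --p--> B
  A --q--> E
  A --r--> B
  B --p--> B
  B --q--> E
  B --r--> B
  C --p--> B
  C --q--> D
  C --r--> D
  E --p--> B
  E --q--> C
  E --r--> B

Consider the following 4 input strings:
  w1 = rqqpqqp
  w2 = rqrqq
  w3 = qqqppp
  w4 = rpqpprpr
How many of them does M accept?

0

w1: Trace: D -r-> B -q-> E -q-> C -p-> B -q-> E -q-> C -p-> B  → end B, rejected
w2: Trace: D -r-> B -q-> E -r-> B -q-> E -q-> C  → end C, rejected
w3: Trace: D -q-> A -q-> E -q-> C -p-> B -p-> B -p-> B  → end B, rejected
w4: Trace: D -r-> B -p-> B -q-> E -p-> B -p-> B -r-> B -p-> B -r-> B  → end B, rejected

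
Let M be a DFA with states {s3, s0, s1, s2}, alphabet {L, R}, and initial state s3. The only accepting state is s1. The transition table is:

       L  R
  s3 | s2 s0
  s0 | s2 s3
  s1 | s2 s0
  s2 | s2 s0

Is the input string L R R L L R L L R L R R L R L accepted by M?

No

start at s3
read 'L': s3 → s2
read 'R': s2 → s0
read 'R': s0 → s3
read 'L': s3 → s2
read 'L': s2 → s2
read 'R': s2 → s0
read 'L': s0 → s2
read 'L': s2 → s2
read 'R': s2 → s0
read 'L': s0 → s2
read 'R': s2 → s0
read 'R': s0 → s3
read 'L': s3 → s2
read 'R': s2 → s0
read 'L': s0 → s2
End state s2 is not accepting.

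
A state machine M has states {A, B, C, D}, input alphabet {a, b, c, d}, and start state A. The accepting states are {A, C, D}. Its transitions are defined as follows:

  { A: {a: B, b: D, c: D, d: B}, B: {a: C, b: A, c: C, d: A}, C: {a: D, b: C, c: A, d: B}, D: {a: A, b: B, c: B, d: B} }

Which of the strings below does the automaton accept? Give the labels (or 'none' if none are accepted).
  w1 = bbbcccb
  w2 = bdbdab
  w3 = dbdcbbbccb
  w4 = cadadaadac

w1: Trace: A -b-> D -b-> B -b-> A -c-> D -c-> B -c-> C -b-> C  → end C, accepted
w2: Trace: A -b-> D -d-> B -b-> A -d-> B -a-> C -b-> C  → end C, accepted
w3: Trace: A -d-> B -b-> A -d-> B -c-> C -b-> C -b-> C -b-> C -c-> A -c-> D -b-> B  → end B, rejected
w4: Trace: A -c-> D -a-> A -d-> B -a-> C -d-> B -a-> C -a-> D -d-> B -a-> C -c-> A  → end A, accepted

w1, w2, w4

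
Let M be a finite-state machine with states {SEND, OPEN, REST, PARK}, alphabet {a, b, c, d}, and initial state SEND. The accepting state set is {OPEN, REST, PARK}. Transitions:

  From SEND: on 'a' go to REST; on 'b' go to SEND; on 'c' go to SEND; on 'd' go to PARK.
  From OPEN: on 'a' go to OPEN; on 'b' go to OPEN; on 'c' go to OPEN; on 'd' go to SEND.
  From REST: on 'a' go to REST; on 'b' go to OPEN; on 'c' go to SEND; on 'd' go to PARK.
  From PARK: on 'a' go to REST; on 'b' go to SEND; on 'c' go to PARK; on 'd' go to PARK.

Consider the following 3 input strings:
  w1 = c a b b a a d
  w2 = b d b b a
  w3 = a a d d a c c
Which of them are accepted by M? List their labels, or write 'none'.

w1: Trace: SEND -c-> SEND -a-> REST -b-> OPEN -b-> OPEN -a-> OPEN -a-> OPEN -d-> SEND  → end SEND, rejected
w2: Trace: SEND -b-> SEND -d-> PARK -b-> SEND -b-> SEND -a-> REST  → end REST, accepted
w3: Trace: SEND -a-> REST -a-> REST -d-> PARK -d-> PARK -a-> REST -c-> SEND -c-> SEND  → end SEND, rejected

w2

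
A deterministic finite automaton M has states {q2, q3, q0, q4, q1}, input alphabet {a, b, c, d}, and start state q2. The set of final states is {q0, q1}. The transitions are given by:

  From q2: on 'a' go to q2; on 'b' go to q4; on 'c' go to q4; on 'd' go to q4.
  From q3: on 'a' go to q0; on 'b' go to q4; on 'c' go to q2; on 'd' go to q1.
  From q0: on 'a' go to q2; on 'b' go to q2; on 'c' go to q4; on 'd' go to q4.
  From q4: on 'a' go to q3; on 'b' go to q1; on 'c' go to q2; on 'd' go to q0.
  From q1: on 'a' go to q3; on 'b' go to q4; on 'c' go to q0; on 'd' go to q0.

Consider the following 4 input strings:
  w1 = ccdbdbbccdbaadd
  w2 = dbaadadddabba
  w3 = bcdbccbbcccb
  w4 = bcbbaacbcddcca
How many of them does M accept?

1

w1:
  start at q2
  read 'c': q2 → q4
  read 'c': q4 → q2
  read 'd': q2 → q4
  read 'b': q4 → q1
  read 'd': q1 → q0
  read 'b': q0 → q2
  read 'b': q2 → q4
  read 'c': q4 → q2
  read 'c': q2 → q4
  read 'd': q4 → q0
  read 'b': q0 → q2
  read 'a': q2 → q2
  read 'a': q2 → q2
  read 'd': q2 → q4
  read 'd': q4 → q0
  end q0, accepted
w2:
  start at q2
  read 'd': q2 → q4
  read 'b': q4 → q1
  read 'a': q1 → q3
  read 'a': q3 → q0
  read 'd': q0 → q4
  read 'a': q4 → q3
  read 'd': q3 → q1
  read 'd': q1 → q0
  read 'd': q0 → q4
  read 'a': q4 → q3
  read 'b': q3 → q4
  read 'b': q4 → q1
  read 'a': q1 → q3
  end q3, rejected
w3:
  start at q2
  read 'b': q2 → q4
  read 'c': q4 → q2
  read 'd': q2 → q4
  read 'b': q4 → q1
  read 'c': q1 → q0
  read 'c': q0 → q4
  read 'b': q4 → q1
  read 'b': q1 → q4
  read 'c': q4 → q2
  read 'c': q2 → q4
  read 'c': q4 → q2
  read 'b': q2 → q4
  end q4, rejected
w4:
  start at q2
  read 'b': q2 → q4
  read 'c': q4 → q2
  read 'b': q2 → q4
  read 'b': q4 → q1
  read 'a': q1 → q3
  read 'a': q3 → q0
  read 'c': q0 → q4
  read 'b': q4 → q1
  read 'c': q1 → q0
  read 'd': q0 → q4
  read 'd': q4 → q0
  read 'c': q0 → q4
  read 'c': q4 → q2
  read 'a': q2 → q2
  end q2, rejected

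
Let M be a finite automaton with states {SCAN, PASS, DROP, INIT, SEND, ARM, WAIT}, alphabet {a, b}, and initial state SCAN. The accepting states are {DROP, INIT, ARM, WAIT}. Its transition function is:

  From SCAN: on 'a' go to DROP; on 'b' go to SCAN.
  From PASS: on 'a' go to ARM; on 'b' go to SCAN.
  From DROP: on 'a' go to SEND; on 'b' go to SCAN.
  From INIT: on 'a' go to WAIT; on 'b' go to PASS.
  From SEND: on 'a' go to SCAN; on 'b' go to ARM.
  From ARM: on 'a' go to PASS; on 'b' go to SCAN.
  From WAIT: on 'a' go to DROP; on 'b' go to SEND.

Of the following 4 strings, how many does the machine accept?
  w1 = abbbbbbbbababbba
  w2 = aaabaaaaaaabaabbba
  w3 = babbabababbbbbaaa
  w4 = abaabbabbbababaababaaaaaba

w1: SCAN → DROP → SCAN → SCAN → SCAN → SCAN → SCAN → SCAN → SCAN → SCAN → DROP → SCAN → DROP → SCAN → SCAN → SCAN → DROP  → end DROP, accepted
w2: SCAN → DROP → SEND → SCAN → SCAN → DROP → SEND → SCAN → DROP → SEND → SCAN → DROP → SCAN → DROP → SEND → ARM → SCAN → SCAN → DROP  → end DROP, accepted
w3: SCAN → SCAN → DROP → SCAN → SCAN → DROP → SCAN → DROP → SCAN → DROP → SCAN → SCAN → SCAN → SCAN → SCAN → DROP → SEND → SCAN  → end SCAN, rejected
w4: SCAN → DROP → SCAN → DROP → SEND → ARM → SCAN → DROP → SCAN → SCAN → SCAN → DROP → SCAN → DROP → SCAN → DROP → SEND → ARM → PASS → SCAN → DROP → SEND → SCAN → DROP → SEND → ARM → PASS  → end PASS, rejected

2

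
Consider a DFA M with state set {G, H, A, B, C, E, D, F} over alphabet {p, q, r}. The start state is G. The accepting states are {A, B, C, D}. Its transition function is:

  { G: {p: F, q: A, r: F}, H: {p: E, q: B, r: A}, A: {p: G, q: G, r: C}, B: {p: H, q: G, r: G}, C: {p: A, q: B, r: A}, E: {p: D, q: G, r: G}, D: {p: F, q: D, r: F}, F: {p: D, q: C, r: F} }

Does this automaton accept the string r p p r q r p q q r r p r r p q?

G → F → D → F → F → C → A → G → A → G → F → F → D → F → F → D → D
End state D is accepting.

Yes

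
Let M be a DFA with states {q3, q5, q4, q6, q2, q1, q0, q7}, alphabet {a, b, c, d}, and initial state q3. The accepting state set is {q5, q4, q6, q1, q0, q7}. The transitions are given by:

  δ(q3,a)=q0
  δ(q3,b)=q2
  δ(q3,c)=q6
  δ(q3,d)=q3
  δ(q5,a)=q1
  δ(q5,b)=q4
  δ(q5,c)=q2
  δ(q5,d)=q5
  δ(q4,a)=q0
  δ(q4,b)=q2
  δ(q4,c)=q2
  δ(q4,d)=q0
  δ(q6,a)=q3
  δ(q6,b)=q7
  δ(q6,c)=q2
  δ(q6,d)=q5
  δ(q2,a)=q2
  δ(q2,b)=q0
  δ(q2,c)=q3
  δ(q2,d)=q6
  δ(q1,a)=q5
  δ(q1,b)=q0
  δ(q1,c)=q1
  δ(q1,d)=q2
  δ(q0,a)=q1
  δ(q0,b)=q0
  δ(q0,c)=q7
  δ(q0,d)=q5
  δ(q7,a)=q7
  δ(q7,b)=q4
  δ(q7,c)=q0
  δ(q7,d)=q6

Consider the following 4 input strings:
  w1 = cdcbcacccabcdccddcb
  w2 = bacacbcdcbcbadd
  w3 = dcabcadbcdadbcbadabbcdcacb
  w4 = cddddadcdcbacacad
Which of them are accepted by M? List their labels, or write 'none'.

w1:
  start at q3
  read 'c': q3 → q6
  read 'd': q6 → q5
  read 'c': q5 → q2
  read 'b': q2 → q0
  read 'c': q0 → q7
  read 'a': q7 → q7
  read 'c': q7 → q0
  read 'c': q0 → q7
  read 'c': q7 → q0
  read 'a': q0 → q1
  read 'b': q1 → q0
  read 'c': q0 → q7
  read 'd': q7 → q6
  read 'c': q6 → q2
  read 'c': q2 → q3
  read 'd': q3 → q3
  read 'd': q3 → q3
  read 'c': q3 → q6
  read 'b': q6 → q7
  end q7, accepted
w2:
  start at q3
  read 'b': q3 → q2
  read 'a': q2 → q2
  read 'c': q2 → q3
  read 'a': q3 → q0
  read 'c': q0 → q7
  read 'b': q7 → q4
  read 'c': q4 → q2
  read 'd': q2 → q6
  read 'c': q6 → q2
  read 'b': q2 → q0
  read 'c': q0 → q7
  read 'b': q7 → q4
  read 'a': q4 → q0
  read 'd': q0 → q5
  read 'd': q5 → q5
  end q5, accepted
w3:
  start at q3
  read 'd': q3 → q3
  read 'c': q3 → q6
  read 'a': q6 → q3
  read 'b': q3 → q2
  read 'c': q2 → q3
  read 'a': q3 → q0
  read 'd': q0 → q5
  read 'b': q5 → q4
  read 'c': q4 → q2
  read 'd': q2 → q6
  read 'a': q6 → q3
  read 'd': q3 → q3
  read 'b': q3 → q2
  read 'c': q2 → q3
  read 'b': q3 → q2
  read 'a': q2 → q2
  read 'd': q2 → q6
  read 'a': q6 → q3
  read 'b': q3 → q2
  read 'b': q2 → q0
  read 'c': q0 → q7
  read 'd': q7 → q6
  read 'c': q6 → q2
  read 'a': q2 → q2
  read 'c': q2 → q3
  read 'b': q3 → q2
  end q2, rejected
w4:
  start at q3
  read 'c': q3 → q6
  read 'd': q6 → q5
  read 'd': q5 → q5
  read 'd': q5 → q5
  read 'd': q5 → q5
  read 'a': q5 → q1
  read 'd': q1 → q2
  read 'c': q2 → q3
  read 'd': q3 → q3
  read 'c': q3 → q6
  read 'b': q6 → q7
  read 'a': q7 → q7
  read 'c': q7 → q0
  read 'a': q0 → q1
  read 'c': q1 → q1
  read 'a': q1 → q5
  read 'd': q5 → q5
  end q5, accepted

w1, w2, w4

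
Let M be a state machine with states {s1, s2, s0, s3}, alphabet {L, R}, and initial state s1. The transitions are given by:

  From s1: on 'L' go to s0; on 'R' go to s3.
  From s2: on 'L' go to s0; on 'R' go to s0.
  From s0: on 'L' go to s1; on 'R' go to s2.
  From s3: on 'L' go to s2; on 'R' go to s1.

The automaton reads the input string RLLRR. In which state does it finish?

s0

Trace: s1 -R-> s3 -L-> s2 -L-> s0 -R-> s2 -R-> s0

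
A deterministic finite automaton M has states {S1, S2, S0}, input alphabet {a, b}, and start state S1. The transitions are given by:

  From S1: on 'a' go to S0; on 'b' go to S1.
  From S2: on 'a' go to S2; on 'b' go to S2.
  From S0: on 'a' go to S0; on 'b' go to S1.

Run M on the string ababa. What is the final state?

S0

S1 → S0 → S1 → S0 → S1 → S0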